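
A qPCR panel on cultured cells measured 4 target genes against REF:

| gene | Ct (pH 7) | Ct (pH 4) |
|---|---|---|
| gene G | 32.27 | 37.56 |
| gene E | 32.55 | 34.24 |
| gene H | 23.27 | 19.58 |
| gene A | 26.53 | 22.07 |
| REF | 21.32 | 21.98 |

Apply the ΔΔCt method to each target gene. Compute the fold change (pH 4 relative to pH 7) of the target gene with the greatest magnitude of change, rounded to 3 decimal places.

gene G: ΔΔCt = (37.56−21.98) − (32.27−21.32) = 15.58 − 10.95 = 4.63; fold change = 2^-4.63 = 0.040
gene E: ΔΔCt = (34.24−21.98) − (32.55−21.32) = 12.26 − 11.23 = 1.03; fold change = 2^-1.03 = 0.490
gene H: ΔΔCt = (19.58−21.98) − (23.27−21.32) = -2.40 − 1.95 = -4.35; fold change = 2^4.35 = 20.393
gene A: ΔΔCt = (22.07−21.98) − (26.53−21.32) = 0.09 − 5.21 = -5.12; fold change = 2^5.12 = 34.776
gene A has the largest |ΔΔCt| = 5.12.

34.776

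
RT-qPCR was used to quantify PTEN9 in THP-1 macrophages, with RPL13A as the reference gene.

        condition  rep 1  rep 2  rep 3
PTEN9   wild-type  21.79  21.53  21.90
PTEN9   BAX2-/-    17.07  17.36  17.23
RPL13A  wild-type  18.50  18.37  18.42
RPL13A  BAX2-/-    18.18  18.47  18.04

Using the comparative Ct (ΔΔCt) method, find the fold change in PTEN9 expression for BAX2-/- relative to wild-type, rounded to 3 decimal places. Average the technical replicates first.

19.973

Mean Ct: PTEN9 wild-type 21.740; PTEN9 BAX2-/- 17.220; RPL13A wild-type 18.430; RPL13A BAX2-/- 18.230
ΔCt(wild-type) = 21.740 − 18.430 = 3.310
ΔCt(BAX2-/-) = 17.220 − 18.230 = -1.010
ΔΔCt = -1.010 − 3.310 = -4.320
Fold change = 2^(−(-4.320)) = 2^4.320 = 19.9733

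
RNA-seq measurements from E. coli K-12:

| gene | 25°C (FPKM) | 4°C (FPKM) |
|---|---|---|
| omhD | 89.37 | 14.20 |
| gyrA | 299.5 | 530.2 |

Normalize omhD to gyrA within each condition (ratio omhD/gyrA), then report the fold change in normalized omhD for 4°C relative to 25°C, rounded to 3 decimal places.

0.090

omhD/gyrA (25°C) = 89.37 / 299.5 = 0.2984
omhD/gyrA (4°C) = 14.20 / 530.2 = 0.026782
Fold change = 0.026782 / 0.2984 = 0.0898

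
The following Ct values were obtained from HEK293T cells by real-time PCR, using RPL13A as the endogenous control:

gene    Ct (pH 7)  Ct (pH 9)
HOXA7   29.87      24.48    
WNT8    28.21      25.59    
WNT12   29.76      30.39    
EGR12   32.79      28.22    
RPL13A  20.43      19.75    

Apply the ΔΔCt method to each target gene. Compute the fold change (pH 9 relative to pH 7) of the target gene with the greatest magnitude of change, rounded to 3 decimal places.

HOXA7: ΔΔCt = (24.48−19.75) − (29.87−20.43) = 4.73 − 9.44 = -4.71; fold change = 2^4.71 = 26.173
WNT8: ΔΔCt = (25.59−19.75) − (28.21−20.43) = 5.84 − 7.78 = -1.94; fold change = 2^1.94 = 3.837
WNT12: ΔΔCt = (30.39−19.75) − (29.76−20.43) = 10.64 − 9.33 = 1.31; fold change = 2^-1.31 = 0.403
EGR12: ΔΔCt = (28.22−19.75) − (32.79−20.43) = 8.47 − 12.36 = -3.89; fold change = 2^3.89 = 14.825
HOXA7 has the largest |ΔΔCt| = 4.71.

26.173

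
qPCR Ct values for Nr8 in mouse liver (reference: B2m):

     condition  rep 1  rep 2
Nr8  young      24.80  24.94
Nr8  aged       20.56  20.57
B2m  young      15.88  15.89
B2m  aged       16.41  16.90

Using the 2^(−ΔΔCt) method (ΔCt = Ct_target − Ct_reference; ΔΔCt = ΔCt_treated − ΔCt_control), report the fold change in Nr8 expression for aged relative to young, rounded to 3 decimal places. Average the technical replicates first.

33.708

Mean Ct: Nr8 young 24.870; Nr8 aged 20.565; B2m young 15.885; B2m aged 16.655
ΔCt(young) = 24.870 − 15.885 = 8.985
ΔCt(aged) = 20.565 − 16.655 = 3.910
ΔΔCt = 3.910 − 8.985 = -5.075
Fold change = 2^(−(-5.075)) = 2^5.075 = 33.7076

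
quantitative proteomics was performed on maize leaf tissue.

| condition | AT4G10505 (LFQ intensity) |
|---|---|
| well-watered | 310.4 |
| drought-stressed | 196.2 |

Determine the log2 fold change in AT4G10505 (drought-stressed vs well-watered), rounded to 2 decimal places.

-0.66

Fold change = 196.2 / 310.4 = 0.6321
log2(0.6321) = -0.662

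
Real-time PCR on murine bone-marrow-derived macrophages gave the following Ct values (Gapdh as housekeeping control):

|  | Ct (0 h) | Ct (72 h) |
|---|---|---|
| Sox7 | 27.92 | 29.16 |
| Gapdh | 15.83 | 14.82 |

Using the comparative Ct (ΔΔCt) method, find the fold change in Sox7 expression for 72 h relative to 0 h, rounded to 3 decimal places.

ΔCt(0 h) = 27.920 − 15.830 = 12.090
ΔCt(72 h) = 29.160 − 14.820 = 14.340
ΔΔCt = 14.340 − 12.090 = 2.250
Fold change = 2^(−2.250) = 0.2102

0.210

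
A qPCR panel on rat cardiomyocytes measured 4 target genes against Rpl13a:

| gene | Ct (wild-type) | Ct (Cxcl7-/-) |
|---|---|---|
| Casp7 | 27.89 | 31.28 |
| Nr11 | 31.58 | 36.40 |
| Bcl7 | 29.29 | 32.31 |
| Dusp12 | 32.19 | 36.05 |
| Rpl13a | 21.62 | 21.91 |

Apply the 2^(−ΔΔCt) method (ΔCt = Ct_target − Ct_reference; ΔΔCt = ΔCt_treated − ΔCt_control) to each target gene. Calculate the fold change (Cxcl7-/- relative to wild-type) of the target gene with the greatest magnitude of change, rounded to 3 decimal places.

0.043

Casp7: ΔΔCt = (31.28−21.91) − (27.89−21.62) = 9.37 − 6.27 = 3.10; fold change = 2^-3.10 = 0.117
Nr11: ΔΔCt = (36.40−21.91) − (31.58−21.62) = 14.49 − 9.96 = 4.53; fold change = 2^-4.53 = 0.043
Bcl7: ΔΔCt = (32.31−21.91) − (29.29−21.62) = 10.40 − 7.67 = 2.73; fold change = 2^-2.73 = 0.151
Dusp12: ΔΔCt = (36.05−21.91) − (32.19−21.62) = 14.14 − 10.57 = 3.57; fold change = 2^-3.57 = 0.084
Nr11 has the largest |ΔΔCt| = 4.53.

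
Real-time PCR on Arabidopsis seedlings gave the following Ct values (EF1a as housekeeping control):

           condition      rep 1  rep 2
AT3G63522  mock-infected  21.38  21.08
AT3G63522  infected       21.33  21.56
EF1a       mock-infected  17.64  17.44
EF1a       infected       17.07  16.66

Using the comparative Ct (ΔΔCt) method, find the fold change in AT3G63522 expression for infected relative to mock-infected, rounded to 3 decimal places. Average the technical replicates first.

Mean Ct: AT3G63522 mock-infected 21.230; AT3G63522 infected 21.445; EF1a mock-infected 17.540; EF1a infected 16.865
ΔCt(mock-infected) = 21.230 − 17.540 = 3.690
ΔCt(infected) = 21.445 − 16.865 = 4.580
ΔΔCt = 4.580 − 3.690 = 0.890
Fold change = 2^(−0.890) = 0.5396

0.540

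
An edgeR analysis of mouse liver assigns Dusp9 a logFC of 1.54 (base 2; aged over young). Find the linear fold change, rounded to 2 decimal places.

2.91

Fold change = 2^(1.54) = 2.908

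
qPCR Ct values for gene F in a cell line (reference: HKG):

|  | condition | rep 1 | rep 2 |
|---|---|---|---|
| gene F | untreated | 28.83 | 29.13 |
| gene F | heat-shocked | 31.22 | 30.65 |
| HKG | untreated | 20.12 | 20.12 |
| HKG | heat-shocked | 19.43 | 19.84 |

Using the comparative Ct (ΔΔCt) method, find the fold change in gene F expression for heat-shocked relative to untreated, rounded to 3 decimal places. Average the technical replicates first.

Mean Ct: gene F untreated 28.980; gene F heat-shocked 30.935; HKG untreated 20.120; HKG heat-shocked 19.635
ΔCt(untreated) = 28.980 − 20.120 = 8.860
ΔCt(heat-shocked) = 30.935 − 19.635 = 11.300
ΔΔCt = 11.300 − 8.860 = 2.440
Fold change = 2^(−2.440) = 0.1843

0.184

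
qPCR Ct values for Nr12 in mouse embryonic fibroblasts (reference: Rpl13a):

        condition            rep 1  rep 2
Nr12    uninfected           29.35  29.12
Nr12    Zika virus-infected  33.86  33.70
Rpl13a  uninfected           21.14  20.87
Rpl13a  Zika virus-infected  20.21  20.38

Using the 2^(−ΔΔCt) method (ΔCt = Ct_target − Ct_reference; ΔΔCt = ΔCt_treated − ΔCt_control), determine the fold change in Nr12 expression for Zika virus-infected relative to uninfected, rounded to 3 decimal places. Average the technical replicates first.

0.026

Mean Ct: Nr12 uninfected 29.235; Nr12 Zika virus-infected 33.780; Rpl13a uninfected 21.005; Rpl13a Zika virus-infected 20.295
ΔCt(uninfected) = 29.235 − 21.005 = 8.230
ΔCt(Zika virus-infected) = 33.780 − 20.295 = 13.485
ΔΔCt = 13.485 − 8.230 = 5.255
Fold change = 2^(−5.255) = 0.0262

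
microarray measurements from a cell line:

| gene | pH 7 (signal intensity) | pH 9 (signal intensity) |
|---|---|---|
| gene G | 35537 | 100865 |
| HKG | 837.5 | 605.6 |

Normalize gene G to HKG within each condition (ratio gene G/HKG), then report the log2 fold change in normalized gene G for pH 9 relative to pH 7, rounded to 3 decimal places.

1.973

gene G/HKG (pH 7) = 35537 / 837.5 = 42.432
gene G/HKG (pH 9) = 100865 / 605.6 = 166.55
Fold change = 166.55 / 42.432 = 3.9252
log2(3.9252) = 1.9728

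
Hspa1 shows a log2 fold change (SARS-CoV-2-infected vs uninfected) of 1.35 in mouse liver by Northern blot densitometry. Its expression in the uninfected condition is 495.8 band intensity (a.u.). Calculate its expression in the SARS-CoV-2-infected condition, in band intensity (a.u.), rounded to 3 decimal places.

1263.854

Fold change = 2^(1.35) = 2.5491
SARS-CoV-2-infected expression = 495.8 × 2.5491 = 1263.854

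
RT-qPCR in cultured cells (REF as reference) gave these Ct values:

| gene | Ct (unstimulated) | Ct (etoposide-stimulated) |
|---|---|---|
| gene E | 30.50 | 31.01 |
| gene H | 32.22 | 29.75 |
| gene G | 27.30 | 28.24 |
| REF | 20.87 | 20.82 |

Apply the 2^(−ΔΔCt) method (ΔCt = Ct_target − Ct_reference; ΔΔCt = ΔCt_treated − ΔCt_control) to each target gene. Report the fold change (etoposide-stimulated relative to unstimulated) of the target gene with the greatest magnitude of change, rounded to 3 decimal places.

gene E: ΔΔCt = (31.01−20.82) − (30.50−20.87) = 10.19 − 9.63 = 0.56; fold change = 2^-0.56 = 0.678
gene H: ΔΔCt = (29.75−20.82) − (32.22−20.87) = 8.93 − 11.35 = -2.42; fold change = 2^2.42 = 5.352
gene G: ΔΔCt = (28.24−20.82) − (27.30−20.87) = 7.42 − 6.43 = 0.99; fold change = 2^-0.99 = 0.503
gene H has the largest |ΔΔCt| = 2.42.

5.352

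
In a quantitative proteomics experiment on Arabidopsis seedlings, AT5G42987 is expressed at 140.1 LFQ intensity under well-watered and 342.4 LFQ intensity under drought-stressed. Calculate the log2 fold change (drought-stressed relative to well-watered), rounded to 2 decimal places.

Fold change = 342.4 / 140.1 = 2.4440
log2(2.4440) = 1.289

1.29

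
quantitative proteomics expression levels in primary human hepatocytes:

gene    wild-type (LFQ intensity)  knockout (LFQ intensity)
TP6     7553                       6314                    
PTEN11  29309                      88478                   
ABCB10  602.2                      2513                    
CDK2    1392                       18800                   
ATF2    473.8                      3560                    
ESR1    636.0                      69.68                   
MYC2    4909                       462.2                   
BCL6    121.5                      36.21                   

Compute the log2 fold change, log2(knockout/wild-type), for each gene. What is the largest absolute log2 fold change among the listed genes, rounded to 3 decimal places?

3.756

log2(6314/7553) = -0.258  (TP6)
log2(88478/29309) = 1.594  (PTEN11)
log2(2513/602.2) = 2.061  (ABCB10)
log2(18800/1392) = 3.756  (CDK2)
log2(3560/473.8) = 2.910  (ATF2)
log2(69.68/636.0) = -3.190  (ESR1)
log2(462.2/4909) = -3.409  (MYC2)
log2(36.21/121.5) = -1.746  (BCL6)
The largest magnitude belongs to CDK2.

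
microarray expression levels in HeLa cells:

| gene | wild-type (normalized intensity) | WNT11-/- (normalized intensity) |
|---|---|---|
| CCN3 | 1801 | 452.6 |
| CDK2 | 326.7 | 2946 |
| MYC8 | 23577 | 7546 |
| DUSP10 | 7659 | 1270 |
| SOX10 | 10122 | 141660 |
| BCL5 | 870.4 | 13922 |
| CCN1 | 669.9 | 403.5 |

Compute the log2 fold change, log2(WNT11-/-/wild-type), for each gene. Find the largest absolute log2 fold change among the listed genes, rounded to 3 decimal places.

log2(452.6/1801) = -1.992  (CCN3)
log2(2946/326.7) = 3.173  (CDK2)
log2(7546/23577) = -1.644  (MYC8)
log2(1270/7659) = -2.592  (DUSP10)
log2(141660/10122) = 3.807  (SOX10)
log2(13922/870.4) = 4.000  (BCL5)
log2(403.5/669.9) = -0.731  (CCN1)
The largest magnitude belongs to BCL5.

4.000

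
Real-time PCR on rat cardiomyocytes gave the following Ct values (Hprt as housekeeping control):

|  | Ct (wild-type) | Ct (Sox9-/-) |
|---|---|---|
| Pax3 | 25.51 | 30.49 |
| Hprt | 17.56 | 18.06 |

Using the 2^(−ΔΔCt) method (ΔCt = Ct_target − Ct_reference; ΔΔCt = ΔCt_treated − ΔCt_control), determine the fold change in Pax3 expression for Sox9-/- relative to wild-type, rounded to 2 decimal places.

ΔCt(wild-type) = 25.510 − 17.560 = 7.950
ΔCt(Sox9-/-) = 30.490 − 18.060 = 12.430
ΔΔCt = 12.430 − 7.950 = 4.480
Fold change = 2^(−4.480) = 0.045

0.04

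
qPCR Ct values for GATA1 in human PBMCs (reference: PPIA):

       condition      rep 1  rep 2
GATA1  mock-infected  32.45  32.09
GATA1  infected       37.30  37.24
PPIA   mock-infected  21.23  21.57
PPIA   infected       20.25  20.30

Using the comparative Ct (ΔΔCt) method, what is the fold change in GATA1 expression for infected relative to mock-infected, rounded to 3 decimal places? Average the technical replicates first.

Mean Ct: GATA1 mock-infected 32.270; GATA1 infected 37.270; PPIA mock-infected 21.400; PPIA infected 20.275
ΔCt(mock-infected) = 32.270 − 21.400 = 10.870
ΔCt(infected) = 37.270 − 20.275 = 16.995
ΔΔCt = 16.995 − 10.870 = 6.125
Fold change = 2^(−6.125) = 0.0143

0.014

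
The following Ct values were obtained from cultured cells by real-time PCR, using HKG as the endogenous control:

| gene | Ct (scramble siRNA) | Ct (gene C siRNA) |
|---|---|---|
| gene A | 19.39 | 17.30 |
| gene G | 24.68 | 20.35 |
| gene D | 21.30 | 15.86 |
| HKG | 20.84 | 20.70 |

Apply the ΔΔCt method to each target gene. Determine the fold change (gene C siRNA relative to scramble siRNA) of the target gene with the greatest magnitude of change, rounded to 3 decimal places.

gene A: ΔΔCt = (17.30−20.70) − (19.39−20.84) = -3.40 − (-1.45) = -1.95; fold change = 2^1.95 = 3.864
gene G: ΔΔCt = (20.35−20.70) − (24.68−20.84) = -0.35 − 3.84 = -4.19; fold change = 2^4.19 = 18.252
gene D: ΔΔCt = (15.86−20.70) − (21.30−20.84) = -4.84 − 0.46 = -5.30; fold change = 2^5.30 = 39.397
gene D has the largest |ΔΔCt| = 5.30.

39.397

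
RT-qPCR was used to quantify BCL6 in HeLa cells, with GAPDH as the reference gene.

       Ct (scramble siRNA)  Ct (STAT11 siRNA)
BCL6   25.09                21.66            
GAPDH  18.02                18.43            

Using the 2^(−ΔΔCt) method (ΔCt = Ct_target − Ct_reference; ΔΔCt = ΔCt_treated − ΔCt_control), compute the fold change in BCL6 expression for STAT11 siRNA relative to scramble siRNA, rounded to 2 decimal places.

ΔCt(scramble siRNA) = 25.090 − 18.020 = 7.070
ΔCt(STAT11 siRNA) = 21.660 − 18.430 = 3.230
ΔΔCt = 3.230 − 7.070 = -3.840
Fold change = 2^(−(-3.840)) = 2^3.840 = 14.320

14.32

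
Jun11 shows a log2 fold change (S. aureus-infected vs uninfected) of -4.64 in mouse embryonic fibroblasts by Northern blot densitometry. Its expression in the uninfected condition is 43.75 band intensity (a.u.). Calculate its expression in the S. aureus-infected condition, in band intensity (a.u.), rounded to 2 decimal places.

Fold change = 2^(-4.64) = 0.0401
S. aureus-infected expression = 43.75 × 0.0401 = 1.75

1.75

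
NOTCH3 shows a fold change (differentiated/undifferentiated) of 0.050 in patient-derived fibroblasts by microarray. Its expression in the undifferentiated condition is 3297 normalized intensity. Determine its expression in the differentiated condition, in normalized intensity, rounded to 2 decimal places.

differentiated expression = 3297 × 0.050 = 164.85

164.85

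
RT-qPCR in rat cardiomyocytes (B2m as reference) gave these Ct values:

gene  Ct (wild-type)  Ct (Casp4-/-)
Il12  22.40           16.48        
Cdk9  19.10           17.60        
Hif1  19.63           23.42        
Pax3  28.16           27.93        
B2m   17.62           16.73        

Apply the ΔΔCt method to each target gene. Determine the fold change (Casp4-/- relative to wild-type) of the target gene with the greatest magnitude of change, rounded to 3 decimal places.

Il12: ΔΔCt = (16.48−16.73) − (22.40−17.62) = -0.25 − 4.78 = -5.03; fold change = 2^5.03 = 32.672
Cdk9: ΔΔCt = (17.60−16.73) − (19.10−17.62) = 0.87 − 1.48 = -0.61; fold change = 2^0.61 = 1.526
Hif1: ΔΔCt = (23.42−16.73) − (19.63−17.62) = 6.69 − 2.01 = 4.68; fold change = 2^-4.68 = 0.039
Pax3: ΔΔCt = (27.93−16.73) − (28.16−17.62) = 11.20 − 10.54 = 0.66; fold change = 2^-0.66 = 0.633
Il12 has the largest |ΔΔCt| = 5.03.

32.672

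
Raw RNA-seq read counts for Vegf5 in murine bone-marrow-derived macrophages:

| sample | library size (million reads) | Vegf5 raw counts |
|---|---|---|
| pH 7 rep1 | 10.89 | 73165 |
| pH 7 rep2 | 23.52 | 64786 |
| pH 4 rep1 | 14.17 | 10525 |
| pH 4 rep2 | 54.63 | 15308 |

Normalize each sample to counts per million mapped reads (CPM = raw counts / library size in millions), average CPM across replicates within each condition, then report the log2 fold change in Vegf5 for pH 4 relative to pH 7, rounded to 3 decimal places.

CPM(pH 7 rep1) = 73165 / 10.89 = 6718.5491
CPM(pH 7 rep2) = 64786 / 23.52 = 2754.5068
CPM(pH 4 rep1) = 10525 / 14.17 = 742.7664
CPM(pH 4 rep2) = 15308 / 54.63 = 280.2123
mean CPM(pH 7) = 4736.5280; mean CPM(pH 4) = 511.4894
Fold change = 511.4894 / 4736.5280 = 0.10799
log2(0.10799) = -3.2111

-3.211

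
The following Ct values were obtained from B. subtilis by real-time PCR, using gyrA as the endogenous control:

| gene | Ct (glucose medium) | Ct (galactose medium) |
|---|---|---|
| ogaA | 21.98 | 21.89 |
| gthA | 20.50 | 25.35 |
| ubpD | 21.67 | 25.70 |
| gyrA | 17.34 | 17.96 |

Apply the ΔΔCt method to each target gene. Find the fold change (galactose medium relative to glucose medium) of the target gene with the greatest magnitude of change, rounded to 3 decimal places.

0.053

ogaA: ΔΔCt = (21.89−17.96) − (21.98−17.34) = 3.93 − 4.64 = -0.71; fold change = 2^0.71 = 1.636
gthA: ΔΔCt = (25.35−17.96) − (20.50−17.34) = 7.39 − 3.16 = 4.23; fold change = 2^-4.23 = 0.053
ubpD: ΔΔCt = (25.70−17.96) − (21.67−17.34) = 7.74 − 4.33 = 3.41; fold change = 2^-3.41 = 0.094
gthA has the largest |ΔΔCt| = 4.23.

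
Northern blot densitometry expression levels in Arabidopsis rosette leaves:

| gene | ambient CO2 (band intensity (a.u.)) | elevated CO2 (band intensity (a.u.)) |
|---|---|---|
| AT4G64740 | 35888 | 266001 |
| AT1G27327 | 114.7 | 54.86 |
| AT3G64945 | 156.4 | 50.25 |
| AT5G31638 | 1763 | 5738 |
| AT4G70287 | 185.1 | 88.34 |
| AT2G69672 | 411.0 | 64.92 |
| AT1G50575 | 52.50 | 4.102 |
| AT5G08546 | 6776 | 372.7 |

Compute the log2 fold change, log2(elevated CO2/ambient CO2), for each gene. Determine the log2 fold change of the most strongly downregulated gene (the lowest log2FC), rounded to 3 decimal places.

log2(266001/35888) = 2.890  (AT4G64740)
log2(54.86/114.7) = -1.064  (AT1G27327)
log2(50.25/156.4) = -1.638  (AT3G64945)
log2(5738/1763) = 1.703  (AT5G31638)
log2(88.34/185.1) = -1.067  (AT4G70287)
log2(64.92/411.0) = -2.662  (AT2G69672)
log2(4.102/52.50) = -3.678  (AT1G50575)
log2(372.7/6776) = -4.184  (AT5G08546)
AT5G08546 is most strongly downregulated.

-4.184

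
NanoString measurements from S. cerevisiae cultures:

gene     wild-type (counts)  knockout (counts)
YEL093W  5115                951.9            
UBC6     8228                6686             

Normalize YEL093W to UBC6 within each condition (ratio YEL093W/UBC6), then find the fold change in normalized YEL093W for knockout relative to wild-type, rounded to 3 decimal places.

0.229

YEL093W/UBC6 (wild-type) = 5115 / 8228 = 0.62166
YEL093W/UBC6 (knockout) = 951.9 / 6686 = 0.14237
Fold change = 0.14237 / 0.62166 = 0.2290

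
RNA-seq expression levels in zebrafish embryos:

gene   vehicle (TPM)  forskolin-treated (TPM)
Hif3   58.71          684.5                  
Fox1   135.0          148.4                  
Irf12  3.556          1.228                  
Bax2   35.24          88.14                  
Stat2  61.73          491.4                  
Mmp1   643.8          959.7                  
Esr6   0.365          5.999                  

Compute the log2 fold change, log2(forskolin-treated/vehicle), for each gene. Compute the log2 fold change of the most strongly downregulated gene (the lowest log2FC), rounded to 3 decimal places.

log2(684.5/58.71) = 3.543  (Hif3)
log2(148.4/135.0) = 0.137  (Fox1)
log2(1.228/3.556) = -1.534  (Irf12)
log2(88.14/35.24) = 1.323  (Bax2)
log2(491.4/61.73) = 2.993  (Stat2)
log2(959.7/643.8) = 0.576  (Mmp1)
log2(5.999/0.365) = 4.039  (Esr6)
Irf12 is most strongly downregulated.

-1.534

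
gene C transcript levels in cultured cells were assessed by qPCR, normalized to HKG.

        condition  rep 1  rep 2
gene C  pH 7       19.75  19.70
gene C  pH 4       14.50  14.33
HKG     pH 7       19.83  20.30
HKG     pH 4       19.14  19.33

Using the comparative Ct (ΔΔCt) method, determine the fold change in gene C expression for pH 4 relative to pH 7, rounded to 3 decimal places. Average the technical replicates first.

Mean Ct: gene C pH 7 19.725; gene C pH 4 14.415; HKG pH 7 20.065; HKG pH 4 19.235
ΔCt(pH 7) = 19.725 − 20.065 = -0.340
ΔCt(pH 4) = 14.415 − 19.235 = -4.820
ΔΔCt = -4.820 − (-0.340) = -4.480
Fold change = 2^(−(-4.480)) = 2^4.480 = 22.3159

22.316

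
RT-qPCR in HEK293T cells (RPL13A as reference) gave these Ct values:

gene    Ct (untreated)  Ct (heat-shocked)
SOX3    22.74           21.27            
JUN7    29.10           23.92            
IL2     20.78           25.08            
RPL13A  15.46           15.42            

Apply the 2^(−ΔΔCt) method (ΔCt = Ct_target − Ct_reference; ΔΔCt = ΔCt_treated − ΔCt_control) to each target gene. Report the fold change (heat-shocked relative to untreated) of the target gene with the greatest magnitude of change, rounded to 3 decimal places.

SOX3: ΔΔCt = (21.27−15.42) − (22.74−15.46) = 5.85 − 7.28 = -1.43; fold change = 2^1.43 = 2.694
JUN7: ΔΔCt = (23.92−15.42) − (29.10−15.46) = 8.50 − 13.64 = -5.14; fold change = 2^5.14 = 35.261
IL2: ΔΔCt = (25.08−15.42) − (20.78−15.46) = 9.66 − 5.32 = 4.34; fold change = 2^-4.34 = 0.049
JUN7 has the largest |ΔΔCt| = 5.14.

35.261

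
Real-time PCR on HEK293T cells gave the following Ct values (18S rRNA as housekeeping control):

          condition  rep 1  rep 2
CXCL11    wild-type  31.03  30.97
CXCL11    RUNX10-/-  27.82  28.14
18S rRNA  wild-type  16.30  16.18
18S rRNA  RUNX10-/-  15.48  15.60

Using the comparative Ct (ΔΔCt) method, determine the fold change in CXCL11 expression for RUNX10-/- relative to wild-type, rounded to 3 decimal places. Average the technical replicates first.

Mean Ct: CXCL11 wild-type 31.000; CXCL11 RUNX10-/- 27.980; 18S rRNA wild-type 16.240; 18S rRNA RUNX10-/- 15.540
ΔCt(wild-type) = 31.000 − 16.240 = 14.760
ΔCt(RUNX10-/-) = 27.980 − 15.540 = 12.440
ΔΔCt = 12.440 − 14.760 = -2.320
Fold change = 2^(−(-2.320)) = 2^2.320 = 4.9933

4.993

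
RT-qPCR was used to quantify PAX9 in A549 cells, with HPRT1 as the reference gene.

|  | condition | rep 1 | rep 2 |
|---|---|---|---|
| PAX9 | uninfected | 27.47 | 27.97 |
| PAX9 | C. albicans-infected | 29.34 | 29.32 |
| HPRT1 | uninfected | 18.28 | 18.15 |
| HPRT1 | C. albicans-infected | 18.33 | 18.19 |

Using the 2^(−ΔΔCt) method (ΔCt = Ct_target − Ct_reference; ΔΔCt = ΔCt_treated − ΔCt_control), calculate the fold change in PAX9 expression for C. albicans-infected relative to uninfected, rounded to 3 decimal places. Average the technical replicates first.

0.338

Mean Ct: PAX9 uninfected 27.720; PAX9 C. albicans-infected 29.330; HPRT1 uninfected 18.215; HPRT1 C. albicans-infected 18.260
ΔCt(uninfected) = 27.720 − 18.215 = 9.505
ΔCt(C. albicans-infected) = 29.330 − 18.260 = 11.070
ΔΔCt = 11.070 − 9.505 = 1.565
Fold change = 2^(−1.565) = 0.3380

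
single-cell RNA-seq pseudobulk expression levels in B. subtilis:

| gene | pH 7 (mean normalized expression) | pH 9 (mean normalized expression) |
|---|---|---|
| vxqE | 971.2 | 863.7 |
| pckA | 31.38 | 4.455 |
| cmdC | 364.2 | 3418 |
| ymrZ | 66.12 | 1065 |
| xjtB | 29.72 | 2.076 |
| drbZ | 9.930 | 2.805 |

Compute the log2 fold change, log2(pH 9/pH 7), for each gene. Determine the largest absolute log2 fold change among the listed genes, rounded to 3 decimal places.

4.010

log2(863.7/971.2) = -0.169  (vxqE)
log2(4.455/31.38) = -2.816  (pckA)
log2(3418/364.2) = 3.230  (cmdC)
log2(1065/66.12) = 4.010  (ymrZ)
log2(2.076/29.72) = -3.840  (xjtB)
log2(2.805/9.930) = -1.824  (drbZ)
The largest magnitude belongs to ymrZ.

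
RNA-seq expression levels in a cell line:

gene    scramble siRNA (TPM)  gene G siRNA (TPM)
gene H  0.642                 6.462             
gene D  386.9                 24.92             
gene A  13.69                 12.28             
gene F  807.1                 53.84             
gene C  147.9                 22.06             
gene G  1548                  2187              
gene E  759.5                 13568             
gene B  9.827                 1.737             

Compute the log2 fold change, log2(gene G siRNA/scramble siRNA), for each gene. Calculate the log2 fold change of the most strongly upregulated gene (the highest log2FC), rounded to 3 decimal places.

4.159

log2(6.462/0.642) = 3.331  (gene H)
log2(24.92/386.9) = -3.957  (gene D)
log2(12.28/13.69) = -0.157  (gene A)
log2(53.84/807.1) = -3.906  (gene F)
log2(22.06/147.9) = -2.745  (gene C)
log2(2187/1548) = 0.499  (gene G)
log2(13568/759.5) = 4.159  (gene E)
log2(1.737/9.827) = -2.500  (gene B)
gene E is most strongly upregulated.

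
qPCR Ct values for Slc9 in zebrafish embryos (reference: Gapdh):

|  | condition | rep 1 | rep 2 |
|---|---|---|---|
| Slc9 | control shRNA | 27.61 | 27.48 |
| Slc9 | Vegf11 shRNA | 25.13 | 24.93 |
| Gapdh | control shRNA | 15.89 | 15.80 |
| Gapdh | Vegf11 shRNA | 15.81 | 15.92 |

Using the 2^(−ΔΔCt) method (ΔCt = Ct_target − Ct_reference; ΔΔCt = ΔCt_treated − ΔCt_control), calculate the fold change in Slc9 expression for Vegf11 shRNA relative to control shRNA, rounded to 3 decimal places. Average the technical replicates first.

Mean Ct: Slc9 control shRNA 27.545; Slc9 Vegf11 shRNA 25.030; Gapdh control shRNA 15.845; Gapdh Vegf11 shRNA 15.865
ΔCt(control shRNA) = 27.545 − 15.845 = 11.700
ΔCt(Vegf11 shRNA) = 25.030 − 15.865 = 9.165
ΔΔCt = 9.165 − 11.700 = -2.535
Fold change = 2^(−(-2.535)) = 2^2.535 = 5.7958

5.796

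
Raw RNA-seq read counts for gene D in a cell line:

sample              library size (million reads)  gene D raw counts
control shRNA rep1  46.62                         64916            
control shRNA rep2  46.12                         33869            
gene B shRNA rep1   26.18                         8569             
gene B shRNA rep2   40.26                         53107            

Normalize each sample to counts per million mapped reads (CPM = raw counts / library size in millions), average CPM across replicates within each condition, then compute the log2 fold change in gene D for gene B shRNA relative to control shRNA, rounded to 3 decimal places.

-0.369

CPM(control shRNA rep1) = 64916 / 46.62 = 1392.4496
CPM(control shRNA rep2) = 33869 / 46.12 = 734.3669
CPM(gene B shRNA rep1) = 8569 / 26.18 = 327.3109
CPM(gene B shRNA rep2) = 53107 / 40.26 = 1319.1008
mean CPM(control shRNA) = 1063.4082; mean CPM(gene B shRNA) = 823.2059
Fold change = 823.2059 / 1063.4082 = 0.77412
log2(0.77412) = -0.3694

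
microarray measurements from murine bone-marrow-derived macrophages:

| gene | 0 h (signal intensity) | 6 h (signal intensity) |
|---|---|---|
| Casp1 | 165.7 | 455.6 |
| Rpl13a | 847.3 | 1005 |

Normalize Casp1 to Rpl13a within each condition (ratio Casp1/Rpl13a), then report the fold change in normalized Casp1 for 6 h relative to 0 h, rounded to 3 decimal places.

2.318

Casp1/Rpl13a (0 h) = 165.7 / 847.3 = 0.19556
Casp1/Rpl13a (6 h) = 455.6 / 1005 = 0.45333
Fold change = 0.45333 / 0.19556 = 2.3181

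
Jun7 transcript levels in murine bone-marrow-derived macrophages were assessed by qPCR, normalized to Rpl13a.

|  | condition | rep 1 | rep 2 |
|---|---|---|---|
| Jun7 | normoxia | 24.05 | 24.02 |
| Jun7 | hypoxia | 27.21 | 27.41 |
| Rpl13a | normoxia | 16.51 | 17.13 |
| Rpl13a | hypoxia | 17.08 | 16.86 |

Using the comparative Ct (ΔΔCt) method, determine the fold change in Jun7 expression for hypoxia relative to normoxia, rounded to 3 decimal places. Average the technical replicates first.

0.115

Mean Ct: Jun7 normoxia 24.035; Jun7 hypoxia 27.310; Rpl13a normoxia 16.820; Rpl13a hypoxia 16.970
ΔCt(normoxia) = 24.035 − 16.820 = 7.215
ΔCt(hypoxia) = 27.310 − 16.970 = 10.340
ΔΔCt = 10.340 − 7.215 = 3.125
Fold change = 2^(−3.125) = 0.1146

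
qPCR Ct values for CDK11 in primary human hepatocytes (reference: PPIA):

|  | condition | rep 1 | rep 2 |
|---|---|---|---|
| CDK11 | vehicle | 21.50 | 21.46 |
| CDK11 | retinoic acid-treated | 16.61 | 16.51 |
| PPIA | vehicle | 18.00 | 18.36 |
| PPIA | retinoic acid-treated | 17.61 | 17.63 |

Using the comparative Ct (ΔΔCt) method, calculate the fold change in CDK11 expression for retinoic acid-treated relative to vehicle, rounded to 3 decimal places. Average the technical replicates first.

Mean Ct: CDK11 vehicle 21.480; CDK11 retinoic acid-treated 16.560; PPIA vehicle 18.180; PPIA retinoic acid-treated 17.620
ΔCt(vehicle) = 21.480 − 18.180 = 3.300
ΔCt(retinoic acid-treated) = 16.560 − 17.620 = -1.060
ΔΔCt = -1.060 − 3.300 = -4.360
Fold change = 2^(−(-4.360)) = 2^4.360 = 20.5348

20.535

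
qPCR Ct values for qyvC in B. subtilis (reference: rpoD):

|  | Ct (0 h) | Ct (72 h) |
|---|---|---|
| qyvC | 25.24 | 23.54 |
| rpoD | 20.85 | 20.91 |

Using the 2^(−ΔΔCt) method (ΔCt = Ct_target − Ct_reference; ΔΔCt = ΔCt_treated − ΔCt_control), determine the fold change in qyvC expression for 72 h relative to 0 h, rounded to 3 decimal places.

ΔCt(0 h) = 25.240 − 20.850 = 4.390
ΔCt(72 h) = 23.540 − 20.910 = 2.630
ΔΔCt = 2.630 − 4.390 = -1.760
Fold change = 2^(−(-1.760)) = 2^1.760 = 3.3870

3.387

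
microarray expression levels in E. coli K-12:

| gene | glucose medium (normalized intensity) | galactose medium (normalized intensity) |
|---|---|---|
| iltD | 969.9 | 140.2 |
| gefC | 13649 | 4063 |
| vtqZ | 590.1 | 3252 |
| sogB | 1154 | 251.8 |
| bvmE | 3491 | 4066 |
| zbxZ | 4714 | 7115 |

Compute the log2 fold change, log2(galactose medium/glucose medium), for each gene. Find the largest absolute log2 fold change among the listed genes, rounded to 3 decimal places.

2.790

log2(140.2/969.9) = -2.790  (iltD)
log2(4063/13649) = -1.748  (gefC)
log2(3252/590.1) = 2.462  (vtqZ)
log2(251.8/1154) = -2.196  (sogB)
log2(4066/3491) = 0.220  (bvmE)
log2(7115/4714) = 0.594  (zbxZ)
The largest magnitude belongs to iltD.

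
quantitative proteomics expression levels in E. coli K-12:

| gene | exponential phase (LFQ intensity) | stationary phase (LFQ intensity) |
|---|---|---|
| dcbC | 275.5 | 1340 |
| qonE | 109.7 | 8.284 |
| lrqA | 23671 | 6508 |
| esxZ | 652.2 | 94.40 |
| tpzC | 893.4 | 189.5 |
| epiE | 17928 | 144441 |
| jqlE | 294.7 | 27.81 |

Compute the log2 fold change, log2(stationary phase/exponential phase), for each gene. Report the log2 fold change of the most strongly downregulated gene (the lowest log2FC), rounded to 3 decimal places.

log2(1340/275.5) = 2.282  (dcbC)
log2(8.284/109.7) = -3.727  (qonE)
log2(6508/23671) = -1.863  (lrqA)
log2(94.40/652.2) = -2.788  (esxZ)
log2(189.5/893.4) = -2.237  (tpzC)
log2(144441/17928) = 3.010  (epiE)
log2(27.81/294.7) = -3.406  (jqlE)
qonE is most strongly downregulated.

-3.727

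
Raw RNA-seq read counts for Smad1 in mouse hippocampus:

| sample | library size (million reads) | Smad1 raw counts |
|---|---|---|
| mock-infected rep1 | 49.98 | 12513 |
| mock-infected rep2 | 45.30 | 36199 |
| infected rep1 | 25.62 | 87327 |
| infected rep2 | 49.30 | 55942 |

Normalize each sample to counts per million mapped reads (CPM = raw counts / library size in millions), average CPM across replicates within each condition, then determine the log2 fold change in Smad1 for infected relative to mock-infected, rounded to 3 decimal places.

2.114

CPM(mock-infected rep1) = 12513 / 49.98 = 250.3601
CPM(mock-infected rep2) = 36199 / 45.30 = 799.0949
CPM(infected rep1) = 87327 / 25.62 = 3408.5480
CPM(infected rep2) = 55942 / 49.30 = 1134.7262
mean CPM(mock-infected) = 524.7275; mean CPM(infected) = 2271.6371
Fold change = 2271.6371 / 524.7275 = 4.32917
log2(4.32917) = 2.1141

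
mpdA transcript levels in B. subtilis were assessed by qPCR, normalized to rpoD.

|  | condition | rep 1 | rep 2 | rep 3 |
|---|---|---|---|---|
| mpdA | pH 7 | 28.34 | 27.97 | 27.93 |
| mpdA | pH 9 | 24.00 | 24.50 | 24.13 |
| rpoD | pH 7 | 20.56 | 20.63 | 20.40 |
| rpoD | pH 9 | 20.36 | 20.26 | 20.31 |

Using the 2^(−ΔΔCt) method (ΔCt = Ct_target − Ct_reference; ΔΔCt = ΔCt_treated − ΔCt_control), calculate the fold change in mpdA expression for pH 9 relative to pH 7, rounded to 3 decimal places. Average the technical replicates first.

Mean Ct: mpdA pH 7 28.080; mpdA pH 9 24.210; rpoD pH 7 20.530; rpoD pH 9 20.310
ΔCt(pH 7) = 28.080 − 20.530 = 7.550
ΔCt(pH 9) = 24.210 − 20.310 = 3.900
ΔΔCt = 3.900 − 7.550 = -3.650
Fold change = 2^(−(-3.650)) = 2^3.650 = 12.5533

12.553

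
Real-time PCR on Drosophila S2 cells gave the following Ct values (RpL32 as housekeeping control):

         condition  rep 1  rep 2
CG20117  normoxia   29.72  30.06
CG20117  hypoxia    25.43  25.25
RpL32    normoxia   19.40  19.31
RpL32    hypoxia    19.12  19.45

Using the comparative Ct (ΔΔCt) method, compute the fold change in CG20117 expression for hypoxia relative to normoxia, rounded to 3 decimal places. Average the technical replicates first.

Mean Ct: CG20117 normoxia 29.890; CG20117 hypoxia 25.340; RpL32 normoxia 19.355; RpL32 hypoxia 19.285
ΔCt(normoxia) = 29.890 − 19.355 = 10.535
ΔCt(hypoxia) = 25.340 − 19.285 = 6.055
ΔΔCt = 6.055 − 10.535 = -4.480
Fold change = 2^(−(-4.480)) = 2^4.480 = 22.3159

22.316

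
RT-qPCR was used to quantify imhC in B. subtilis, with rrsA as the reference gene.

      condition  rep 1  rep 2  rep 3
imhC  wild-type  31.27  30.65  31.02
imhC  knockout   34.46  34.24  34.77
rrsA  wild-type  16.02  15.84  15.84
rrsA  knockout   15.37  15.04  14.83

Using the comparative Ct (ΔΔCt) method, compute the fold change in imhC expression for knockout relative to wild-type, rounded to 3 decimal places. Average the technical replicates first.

Mean Ct: imhC wild-type 30.980; imhC knockout 34.490; rrsA wild-type 15.900; rrsA knockout 15.080
ΔCt(wild-type) = 30.980 − 15.900 = 15.080
ΔCt(knockout) = 34.490 − 15.080 = 19.410
ΔΔCt = 19.410 − 15.080 = 4.330
Fold change = 2^(−4.330) = 0.0497

0.050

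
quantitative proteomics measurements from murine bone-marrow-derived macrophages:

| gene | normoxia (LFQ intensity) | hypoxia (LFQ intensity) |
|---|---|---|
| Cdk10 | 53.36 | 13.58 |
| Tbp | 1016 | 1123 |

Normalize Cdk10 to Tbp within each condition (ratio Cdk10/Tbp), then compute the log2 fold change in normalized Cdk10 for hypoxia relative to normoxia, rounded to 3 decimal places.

-2.119

Cdk10/Tbp (normoxia) = 53.36 / 1016 = 0.05252
Cdk10/Tbp (hypoxia) = 13.58 / 1123 = 0.012093
Fold change = 0.012093 / 0.05252 = 0.2302
log2(0.2302) = -2.1187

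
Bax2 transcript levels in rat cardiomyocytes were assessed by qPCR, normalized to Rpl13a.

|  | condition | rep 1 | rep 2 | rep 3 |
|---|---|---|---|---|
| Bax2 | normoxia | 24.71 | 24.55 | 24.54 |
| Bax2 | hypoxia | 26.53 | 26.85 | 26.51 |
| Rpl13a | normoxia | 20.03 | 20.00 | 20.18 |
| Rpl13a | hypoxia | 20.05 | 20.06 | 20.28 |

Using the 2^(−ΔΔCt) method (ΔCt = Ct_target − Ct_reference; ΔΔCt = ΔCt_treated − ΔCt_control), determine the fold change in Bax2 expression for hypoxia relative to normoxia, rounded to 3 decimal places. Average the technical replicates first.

Mean Ct: Bax2 normoxia 24.600; Bax2 hypoxia 26.630; Rpl13a normoxia 20.070; Rpl13a hypoxia 20.130
ΔCt(normoxia) = 24.600 − 20.070 = 4.530
ΔCt(hypoxia) = 26.630 − 20.130 = 6.500
ΔΔCt = 6.500 − 4.530 = 1.970
Fold change = 2^(−1.970) = 0.2553

0.255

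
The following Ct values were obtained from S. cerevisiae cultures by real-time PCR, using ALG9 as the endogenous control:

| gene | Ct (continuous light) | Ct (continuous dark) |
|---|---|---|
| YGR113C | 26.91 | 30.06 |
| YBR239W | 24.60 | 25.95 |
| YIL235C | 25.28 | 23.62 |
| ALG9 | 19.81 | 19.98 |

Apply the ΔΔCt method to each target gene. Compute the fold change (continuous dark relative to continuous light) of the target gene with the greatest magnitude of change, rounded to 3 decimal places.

0.127

YGR113C: ΔΔCt = (30.06−19.98) − (26.91−19.81) = 10.08 − 7.10 = 2.98; fold change = 2^-2.98 = 0.127
YBR239W: ΔΔCt = (25.95−19.98) − (24.60−19.81) = 5.97 − 4.79 = 1.18; fold change = 2^-1.18 = 0.441
YIL235C: ΔΔCt = (23.62−19.98) − (25.28−19.81) = 3.64 − 5.47 = -1.83; fold change = 2^1.83 = 3.555
YGR113C has the largest |ΔΔCt| = 2.98.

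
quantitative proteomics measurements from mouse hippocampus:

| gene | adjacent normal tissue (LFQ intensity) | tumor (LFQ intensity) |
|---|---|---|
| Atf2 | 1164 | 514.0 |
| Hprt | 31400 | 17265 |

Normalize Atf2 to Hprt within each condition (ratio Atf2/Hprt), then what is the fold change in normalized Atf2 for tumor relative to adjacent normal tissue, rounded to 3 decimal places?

Atf2/Hprt (adjacent normal tissue) = 1164 / 31400 = 0.03707
Atf2/Hprt (tumor) = 514.0 / 17265 = 0.029771
Fold change = 0.029771 / 0.03707 = 0.8031

0.803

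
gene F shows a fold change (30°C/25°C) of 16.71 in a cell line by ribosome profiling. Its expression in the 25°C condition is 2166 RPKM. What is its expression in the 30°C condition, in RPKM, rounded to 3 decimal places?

30°C expression = 2166 × 16.71 = 36193.860

36193.860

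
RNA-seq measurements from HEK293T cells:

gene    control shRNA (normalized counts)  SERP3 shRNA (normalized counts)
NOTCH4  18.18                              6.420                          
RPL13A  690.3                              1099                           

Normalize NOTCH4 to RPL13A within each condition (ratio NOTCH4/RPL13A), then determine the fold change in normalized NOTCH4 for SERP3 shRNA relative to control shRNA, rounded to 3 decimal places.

0.222

NOTCH4/RPL13A (control shRNA) = 18.18 / 690.3 = 0.026336
NOTCH4/RPL13A (SERP3 shRNA) = 6.420 / 1099 = 0.0058417
Fold change = 0.0058417 / 0.026336 = 0.2218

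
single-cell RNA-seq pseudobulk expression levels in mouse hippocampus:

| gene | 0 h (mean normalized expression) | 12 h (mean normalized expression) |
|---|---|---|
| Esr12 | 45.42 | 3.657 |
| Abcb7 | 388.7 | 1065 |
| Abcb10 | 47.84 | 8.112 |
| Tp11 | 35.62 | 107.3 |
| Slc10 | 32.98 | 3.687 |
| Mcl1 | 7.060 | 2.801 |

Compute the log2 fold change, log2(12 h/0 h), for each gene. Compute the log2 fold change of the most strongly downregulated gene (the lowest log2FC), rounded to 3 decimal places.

log2(3.657/45.42) = -3.635  (Esr12)
log2(1065/388.7) = 1.454  (Abcb7)
log2(8.112/47.84) = -2.560  (Abcb10)
log2(107.3/35.62) = 1.591  (Tp11)
log2(3.687/32.98) = -3.161  (Slc10)
log2(2.801/7.060) = -1.334  (Mcl1)
Esr12 is most strongly downregulated.

-3.635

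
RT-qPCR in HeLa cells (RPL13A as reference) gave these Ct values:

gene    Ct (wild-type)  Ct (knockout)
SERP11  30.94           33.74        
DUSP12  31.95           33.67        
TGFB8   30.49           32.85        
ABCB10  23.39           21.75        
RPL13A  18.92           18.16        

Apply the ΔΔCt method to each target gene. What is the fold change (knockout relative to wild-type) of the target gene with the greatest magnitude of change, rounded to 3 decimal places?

SERP11: ΔΔCt = (33.74−18.16) − (30.94−18.92) = 15.58 − 12.02 = 3.56; fold change = 2^-3.56 = 0.085
DUSP12: ΔΔCt = (33.67−18.16) − (31.95−18.92) = 15.51 − 13.03 = 2.48; fold change = 2^-2.48 = 0.179
TGFB8: ΔΔCt = (32.85−18.16) − (30.49−18.92) = 14.69 − 11.57 = 3.12; fold change = 2^-3.12 = 0.115
ABCB10: ΔΔCt = (21.75−18.16) − (23.39−18.92) = 3.59 − 4.47 = -0.88; fold change = 2^0.88 = 1.840
SERP11 has the largest |ΔΔCt| = 3.56.

0.085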